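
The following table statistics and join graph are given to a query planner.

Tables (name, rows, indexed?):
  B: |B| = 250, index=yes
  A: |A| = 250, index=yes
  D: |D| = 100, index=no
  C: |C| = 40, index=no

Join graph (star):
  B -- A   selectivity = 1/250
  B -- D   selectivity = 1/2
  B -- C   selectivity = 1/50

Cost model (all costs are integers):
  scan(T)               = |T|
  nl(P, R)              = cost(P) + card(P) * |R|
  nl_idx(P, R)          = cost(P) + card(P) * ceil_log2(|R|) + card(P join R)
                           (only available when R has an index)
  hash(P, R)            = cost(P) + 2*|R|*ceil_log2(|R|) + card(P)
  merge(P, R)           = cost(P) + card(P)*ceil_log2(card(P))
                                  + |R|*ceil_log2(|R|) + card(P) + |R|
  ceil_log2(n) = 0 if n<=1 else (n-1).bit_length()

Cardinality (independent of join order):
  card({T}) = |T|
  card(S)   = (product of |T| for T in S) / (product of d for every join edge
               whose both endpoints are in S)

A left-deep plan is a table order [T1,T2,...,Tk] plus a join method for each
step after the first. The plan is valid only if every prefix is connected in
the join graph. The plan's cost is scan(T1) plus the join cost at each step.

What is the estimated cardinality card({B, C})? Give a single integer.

Tables in S: B(250), C(40)
Edges inside S: B-C(d=50)
numerator = 250 * 40 = 10000
denominator = 50 = 50
card(S) = 10000 / 50 = 200

200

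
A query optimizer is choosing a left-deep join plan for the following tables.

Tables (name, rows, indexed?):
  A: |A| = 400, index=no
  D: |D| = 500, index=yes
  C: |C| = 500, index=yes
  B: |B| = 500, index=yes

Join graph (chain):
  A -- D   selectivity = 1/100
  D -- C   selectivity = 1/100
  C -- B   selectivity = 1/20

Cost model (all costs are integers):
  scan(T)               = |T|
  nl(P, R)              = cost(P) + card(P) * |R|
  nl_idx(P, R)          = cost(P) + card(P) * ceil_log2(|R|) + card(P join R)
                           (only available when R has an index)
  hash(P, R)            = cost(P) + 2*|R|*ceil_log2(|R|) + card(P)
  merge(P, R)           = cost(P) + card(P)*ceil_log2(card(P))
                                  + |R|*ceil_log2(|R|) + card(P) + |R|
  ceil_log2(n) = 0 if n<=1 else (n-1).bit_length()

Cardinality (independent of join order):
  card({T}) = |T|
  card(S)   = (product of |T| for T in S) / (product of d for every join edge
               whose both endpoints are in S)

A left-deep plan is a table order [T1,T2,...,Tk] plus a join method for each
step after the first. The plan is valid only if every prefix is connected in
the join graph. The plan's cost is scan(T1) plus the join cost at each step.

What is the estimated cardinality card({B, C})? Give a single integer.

Tables in S: B(500), C(500)
Edges inside S: C-B(d=20)
numerator = 500 * 500 = 250000
denominator = 20 = 20
card(S) = 250000 / 20 = 12500

12500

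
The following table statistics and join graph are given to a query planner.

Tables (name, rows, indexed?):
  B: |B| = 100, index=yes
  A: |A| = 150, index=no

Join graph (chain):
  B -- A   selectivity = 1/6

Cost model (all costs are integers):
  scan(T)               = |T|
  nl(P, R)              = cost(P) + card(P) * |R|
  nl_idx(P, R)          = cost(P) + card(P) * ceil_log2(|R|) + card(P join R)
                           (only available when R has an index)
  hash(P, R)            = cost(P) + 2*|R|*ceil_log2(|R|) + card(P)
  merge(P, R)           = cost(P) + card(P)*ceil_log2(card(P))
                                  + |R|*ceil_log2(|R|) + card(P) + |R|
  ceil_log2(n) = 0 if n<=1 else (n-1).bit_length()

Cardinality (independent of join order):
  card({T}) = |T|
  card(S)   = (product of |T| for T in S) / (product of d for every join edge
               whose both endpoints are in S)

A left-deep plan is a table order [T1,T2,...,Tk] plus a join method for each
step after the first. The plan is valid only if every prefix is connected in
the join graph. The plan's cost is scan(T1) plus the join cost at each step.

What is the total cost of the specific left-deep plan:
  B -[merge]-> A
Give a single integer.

step 1: scan B: cost=100, card=100
step 2: join A via merge
    card(P join A) = 100*150/(6) = 2500
    cost = 100 + 100*7 + 150*8 + 100 + 150 = 2250

2250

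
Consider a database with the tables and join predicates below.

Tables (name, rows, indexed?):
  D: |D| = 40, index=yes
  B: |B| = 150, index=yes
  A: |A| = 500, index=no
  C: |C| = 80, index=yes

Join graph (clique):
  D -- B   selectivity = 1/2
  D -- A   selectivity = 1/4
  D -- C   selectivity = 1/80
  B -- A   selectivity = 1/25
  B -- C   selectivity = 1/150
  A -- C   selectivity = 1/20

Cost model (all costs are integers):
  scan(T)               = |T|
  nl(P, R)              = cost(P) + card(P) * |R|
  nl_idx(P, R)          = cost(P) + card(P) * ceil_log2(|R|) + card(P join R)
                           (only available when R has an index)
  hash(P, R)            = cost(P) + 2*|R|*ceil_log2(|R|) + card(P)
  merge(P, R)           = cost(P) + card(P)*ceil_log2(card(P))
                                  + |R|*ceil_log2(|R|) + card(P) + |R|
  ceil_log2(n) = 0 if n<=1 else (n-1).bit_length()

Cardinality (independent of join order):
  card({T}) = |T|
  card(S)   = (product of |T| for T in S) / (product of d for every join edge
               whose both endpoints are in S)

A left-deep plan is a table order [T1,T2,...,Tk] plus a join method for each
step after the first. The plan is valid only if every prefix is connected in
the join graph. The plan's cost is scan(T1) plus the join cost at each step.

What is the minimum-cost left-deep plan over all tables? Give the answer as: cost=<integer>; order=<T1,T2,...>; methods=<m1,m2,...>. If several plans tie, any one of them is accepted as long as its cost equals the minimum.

cost=5820; order=D,C,B,A; methods=nl_idx,nl_idx,merge

Selinger DP (subsets sized 1..n):
  {D}: scan cost=40, card=40
  {B}: scan cost=150, card=150
  {A}: scan cost=500, card=500
  {C}: scan cost=80, card=80
  {BD}: card=3000; try (D,hash)→780, (B,merge)→1670, (D,merge)→1780, (B,hash)→2480, (B,nl_idx)→3360, (D,nl_idx)→4050 …(+2); best=780 via (D,hash)
  {AD}: card=5000; try (D,hash)→1480, (A,merge)→5320, (D,merge)→5780, (D,nl_idx)→8500, (A,hash)→9080, (A,nl)→20040 …(+1); best=1480 via (D,hash)
  {CD}: card=40; try (C,nl_idx)→360, (D,nl_idx)→600, (D,hash)→640, (C,merge)→960, (D,merge)→1000, (C,hash)→1200 …(+2); best=360 via (C,nl_idx)
  {AB}: card=3000; try (B,hash)→3400, (A,merge)→6500, (B,merge)→6850, (B,nl_idx)→7500, (A,hash)→9300, (A,nl)→75150 …(+1); best=3400 via (B,hash)
  {BC}: card=80; try (B,nl_idx)→800, (C,nl_idx)→1280, (C,hash)→1420, (B,merge)→2070, (C,merge)→2140, (B,hash)→2560 …(+2); best=800 via (B,nl_idx)
  {AC}: card=2000; try (C,hash)→2120, (A,merge)→5720, (C,nl_idx)→6000, (C,merge)→6140, (A,hash)→9160, (A,nl)→40080 …(+1); best=2120 via (C,hash)
  {ABD}: card=15000; try (D,hash)→6880, (B,hash)→8880, (A,hash)→12780, (D,nl_idx)→36400, (D,merge)→42680, (A,merge)→44780 …(+5); best=6880 via (D,hash)
  {BCD}: card=20; try (B,nl_idx)→700, (D,nl_idx)→1300, (D,hash)→1360, (D,merge)→1720, (B,merge)→1990, (B,hash)→2800 …(+6); best=700 via (B,nl_idx)
  {ACD}: card=250; try (D,hash)→4600, (A,merge)→5640, (C,hash)→7600, (A,hash)→9400, (D,nl_idx)→14370, (A,nl)→20360 …(+5); best=4600 via (D,hash)
  {ABC}: card=80; try (A,merge)→6440, (B,hash)→6520, (C,hash)→7520, (A,hash)→9880, (B,nl_idx)→18200, (C,nl_idx)→24480 …(+5); best=6440 via (A,merge)
  {ABCD}: card=5; try (A,merge)→5820, (B,nl_idx)→6605, (D,nl_idx)→6925, (D,hash)→7000, (B,hash)→7250, (D,merge)→7360 …(+9); best=5820 via (A,merge)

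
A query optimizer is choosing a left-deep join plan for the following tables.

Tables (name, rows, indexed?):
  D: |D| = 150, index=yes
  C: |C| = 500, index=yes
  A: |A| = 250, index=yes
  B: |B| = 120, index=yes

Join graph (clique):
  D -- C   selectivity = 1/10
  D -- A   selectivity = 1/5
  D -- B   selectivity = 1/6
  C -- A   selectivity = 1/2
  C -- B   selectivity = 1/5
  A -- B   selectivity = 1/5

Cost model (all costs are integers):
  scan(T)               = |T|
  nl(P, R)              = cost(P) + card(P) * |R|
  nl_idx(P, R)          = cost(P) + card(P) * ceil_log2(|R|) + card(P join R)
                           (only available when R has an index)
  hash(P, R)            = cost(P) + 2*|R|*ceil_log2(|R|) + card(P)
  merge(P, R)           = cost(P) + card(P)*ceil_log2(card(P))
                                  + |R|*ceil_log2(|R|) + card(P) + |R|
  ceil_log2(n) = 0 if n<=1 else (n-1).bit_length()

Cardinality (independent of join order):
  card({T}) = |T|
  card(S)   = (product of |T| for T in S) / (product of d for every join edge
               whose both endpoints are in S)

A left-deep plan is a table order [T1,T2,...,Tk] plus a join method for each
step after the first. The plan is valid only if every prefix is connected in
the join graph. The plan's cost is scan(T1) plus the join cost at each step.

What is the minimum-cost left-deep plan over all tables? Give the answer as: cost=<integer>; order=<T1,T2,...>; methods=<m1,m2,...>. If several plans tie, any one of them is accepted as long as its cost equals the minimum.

Selinger DP (subsets sized 1..n):
  {D}: scan cost=150, card=150
  {C}: scan cost=500, card=500
  {A}: scan cost=250, card=250
  {B}: scan cost=120, card=120
  {CD}: card=7500; try (D,hash)→3400, (C,merge)→6500, (D,merge)→6850, (C,nl_idx)→9000, (C,hash)→9300, (D,nl_idx)→12000 …(+2); best=3400 via (D,hash)
  {AD}: card=7500; try (D,hash)→2900, (A,merge)→3750, (D,merge)→3850, (A,hash)→4300, (A,nl_idx)→8850, (D,nl_idx)→9750 …(+2); best=2900 via (D,hash)
  {BD}: card=3000; try (B,hash)→1980, (D,merge)→2430, (B,merge)→2460, (D,hash)→2640, (D,nl_idx)→4080, (B,nl_idx)→4200 …(+2); best=1980 via (B,hash)
  {AC}: card=62500; try (A,hash)→5000, (C,merge)→7500, (A,merge)→7750, (C,hash)→9500, (C,nl_idx)→65000, (A,nl_idx)→67000 …(+2); best=5000 via (A,hash)
  {BC}: card=12000; try (B,hash)→2680, (C,merge)→6080, (B,merge)→6460, (C,hash)→9240, (C,nl_idx)→13200, (B,nl_idx)→16000 …(+2); best=2680 via (B,hash)
  {AB}: card=6000; try (B,hash)→2180, (A,merge)→3330, (B,merge)→3460, (A,hash)→4240, (A,nl_idx)→7080, (B,nl_idx)→8000 …(+2); best=2180 via (B,hash)
  {ACD}: card=187500; try (A,hash)→14900, (C,hash)→19400, (D,hash)→69900, (A,merge)→110650, (C,merge)→112900, (A,nl_idx)→250900 …(+6); best=14900 via (A,hash)
  {BCD}: card=30000; try (B,hash)→12580, (C,hash)→13980, (D,hash)→17080, (C,merge)→45980, (C,nl_idx)→58980, (B,nl_idx)→85900 …(+6); best=12580 via (B,hash)
  {ABD}: card=30000; try (A,hash)→8980, (D,hash)→10580, (B,hash)→12080, (A,merge)→43230, (A,nl_idx)→55980, (D,nl_idx)→80180 …(+6); best=8980 via (A,hash)
  {ABC}: card=300000; try (C,hash)→17180, (A,hash)→18680, (B,hash)→69180, (C,merge)→91180, (A,merge)→184930, (C,nl_idx)→356180 …(+6); best=17180 via (C,hash)
  {ABCD}: card=150000; try (A,hash)→46580, (C,hash)→47980, (B,hash)→204080, (D,hash)→319580, (A,nl_idx)→402580, (C,nl_idx)→428980 …(+10); best=46580 via (A,hash)

cost=46580; order=C,D,B,A; methods=hash,hash,hash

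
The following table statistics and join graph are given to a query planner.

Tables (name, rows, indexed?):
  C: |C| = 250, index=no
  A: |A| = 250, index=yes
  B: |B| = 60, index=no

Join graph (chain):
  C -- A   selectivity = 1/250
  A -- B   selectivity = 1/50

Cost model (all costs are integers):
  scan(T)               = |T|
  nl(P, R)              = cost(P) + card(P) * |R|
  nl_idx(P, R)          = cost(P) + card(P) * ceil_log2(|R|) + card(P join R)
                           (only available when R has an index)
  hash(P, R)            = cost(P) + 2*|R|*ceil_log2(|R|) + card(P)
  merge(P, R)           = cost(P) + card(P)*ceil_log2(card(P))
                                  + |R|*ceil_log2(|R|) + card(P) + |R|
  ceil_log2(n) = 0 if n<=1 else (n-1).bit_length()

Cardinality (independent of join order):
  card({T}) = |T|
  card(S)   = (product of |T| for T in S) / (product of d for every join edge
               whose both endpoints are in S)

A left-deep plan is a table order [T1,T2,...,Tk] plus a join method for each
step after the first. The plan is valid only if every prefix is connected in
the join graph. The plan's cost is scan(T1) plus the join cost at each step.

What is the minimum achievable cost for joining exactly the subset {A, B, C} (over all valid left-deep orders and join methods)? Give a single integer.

Selinger DP over subsets of {A,B,C}:
  {C}: scan cost=250, card=250
  {A}: scan cost=250, card=250
  {B}: scan cost=60, card=60
  {AC}: card=250; try (A,nl_idx)→2500, (C,hash)→4500, (A,hash)→4500, (C,merge)→4750, (A,merge)→4750, (C,nl)→62750 …(+1); best=2500 via (A,nl_idx)
  {AB}: card=300; try (A,nl_idx)→840, (B,hash)→1220, (A,merge)→2730, (B,merge)→2920, (A,hash)→4120, (A,nl)→15060 …(+1); best=840 via (A,nl_idx)
  {ABC}: card=300; try (B,hash)→3470, (C,hash)→5140, (B,merge)→5170, (C,merge)→6090, (B,nl)→17500, (C,nl)→75840; best=3470 via (B,hash)

3470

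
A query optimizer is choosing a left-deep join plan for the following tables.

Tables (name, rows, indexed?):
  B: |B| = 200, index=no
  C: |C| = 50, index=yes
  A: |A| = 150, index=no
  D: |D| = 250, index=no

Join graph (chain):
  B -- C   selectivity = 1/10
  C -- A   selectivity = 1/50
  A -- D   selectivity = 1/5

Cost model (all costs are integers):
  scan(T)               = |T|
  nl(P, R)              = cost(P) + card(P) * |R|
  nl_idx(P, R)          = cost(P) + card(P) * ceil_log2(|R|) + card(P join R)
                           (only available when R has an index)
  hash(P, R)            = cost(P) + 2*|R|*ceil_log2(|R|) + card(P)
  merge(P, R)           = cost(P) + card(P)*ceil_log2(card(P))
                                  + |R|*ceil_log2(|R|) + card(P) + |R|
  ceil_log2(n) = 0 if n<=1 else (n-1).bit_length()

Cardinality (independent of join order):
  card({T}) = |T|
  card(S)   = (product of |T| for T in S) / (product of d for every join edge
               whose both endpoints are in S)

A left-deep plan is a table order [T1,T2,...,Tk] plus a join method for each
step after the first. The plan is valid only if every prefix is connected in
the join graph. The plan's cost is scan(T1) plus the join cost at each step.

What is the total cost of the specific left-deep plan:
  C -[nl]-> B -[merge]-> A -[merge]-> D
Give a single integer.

63650

step 1: scan C: cost=50, card=50
step 2: join B via nl
    card(P join B) = 50*200/(10) = 1000
    cost = 50 + 50*200 = 10050
step 3: join A via merge
    card(P join A) = 1000*150/(50) = 3000
    cost = 10050 + 1000*10 + 150*8 + 1000 + 150 = 22400
step 4: join D via merge
    card(P join D) = 3000*250/(5) = 150000
    cost = 22400 + 3000*12 + 250*8 + 3000 + 250 = 63650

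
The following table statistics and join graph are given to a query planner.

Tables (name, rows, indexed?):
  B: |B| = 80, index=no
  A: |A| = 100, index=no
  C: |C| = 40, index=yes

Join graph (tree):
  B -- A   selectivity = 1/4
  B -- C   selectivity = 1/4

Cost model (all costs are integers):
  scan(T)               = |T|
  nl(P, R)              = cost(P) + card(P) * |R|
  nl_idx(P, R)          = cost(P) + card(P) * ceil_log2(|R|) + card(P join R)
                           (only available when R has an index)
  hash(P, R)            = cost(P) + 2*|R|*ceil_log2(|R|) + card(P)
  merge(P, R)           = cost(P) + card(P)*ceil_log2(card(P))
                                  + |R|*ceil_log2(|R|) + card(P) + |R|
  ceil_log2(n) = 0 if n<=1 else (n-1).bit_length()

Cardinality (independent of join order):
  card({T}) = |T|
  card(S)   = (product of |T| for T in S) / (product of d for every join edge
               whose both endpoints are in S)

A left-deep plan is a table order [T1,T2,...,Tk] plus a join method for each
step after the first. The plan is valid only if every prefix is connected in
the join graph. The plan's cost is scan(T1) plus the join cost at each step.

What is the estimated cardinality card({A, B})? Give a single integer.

2000

Tables in S: A(100), B(80)
Edges inside S: B-A(d=4)
numerator = 100 * 80 = 8000
denominator = 4 = 4
card(S) = 8000 / 4 = 2000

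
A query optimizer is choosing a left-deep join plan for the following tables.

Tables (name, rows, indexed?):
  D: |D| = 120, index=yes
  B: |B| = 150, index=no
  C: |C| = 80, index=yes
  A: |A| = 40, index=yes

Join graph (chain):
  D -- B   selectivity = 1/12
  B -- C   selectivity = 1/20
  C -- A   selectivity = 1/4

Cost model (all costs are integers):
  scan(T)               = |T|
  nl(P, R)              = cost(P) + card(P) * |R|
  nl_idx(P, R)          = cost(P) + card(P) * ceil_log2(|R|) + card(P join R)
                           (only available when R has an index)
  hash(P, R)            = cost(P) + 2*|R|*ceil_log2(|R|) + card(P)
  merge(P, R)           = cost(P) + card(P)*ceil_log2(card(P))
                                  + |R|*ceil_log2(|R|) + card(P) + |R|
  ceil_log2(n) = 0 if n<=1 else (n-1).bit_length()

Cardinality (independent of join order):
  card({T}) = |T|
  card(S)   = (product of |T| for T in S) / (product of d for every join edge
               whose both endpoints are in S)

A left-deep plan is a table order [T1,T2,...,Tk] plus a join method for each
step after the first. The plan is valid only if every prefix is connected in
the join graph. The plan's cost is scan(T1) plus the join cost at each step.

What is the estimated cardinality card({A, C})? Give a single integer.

Tables in S: A(40), C(80)
Edges inside S: C-A(d=4)
numerator = 40 * 80 = 3200
denominator = 4 = 4
card(S) = 3200 / 4 = 800

800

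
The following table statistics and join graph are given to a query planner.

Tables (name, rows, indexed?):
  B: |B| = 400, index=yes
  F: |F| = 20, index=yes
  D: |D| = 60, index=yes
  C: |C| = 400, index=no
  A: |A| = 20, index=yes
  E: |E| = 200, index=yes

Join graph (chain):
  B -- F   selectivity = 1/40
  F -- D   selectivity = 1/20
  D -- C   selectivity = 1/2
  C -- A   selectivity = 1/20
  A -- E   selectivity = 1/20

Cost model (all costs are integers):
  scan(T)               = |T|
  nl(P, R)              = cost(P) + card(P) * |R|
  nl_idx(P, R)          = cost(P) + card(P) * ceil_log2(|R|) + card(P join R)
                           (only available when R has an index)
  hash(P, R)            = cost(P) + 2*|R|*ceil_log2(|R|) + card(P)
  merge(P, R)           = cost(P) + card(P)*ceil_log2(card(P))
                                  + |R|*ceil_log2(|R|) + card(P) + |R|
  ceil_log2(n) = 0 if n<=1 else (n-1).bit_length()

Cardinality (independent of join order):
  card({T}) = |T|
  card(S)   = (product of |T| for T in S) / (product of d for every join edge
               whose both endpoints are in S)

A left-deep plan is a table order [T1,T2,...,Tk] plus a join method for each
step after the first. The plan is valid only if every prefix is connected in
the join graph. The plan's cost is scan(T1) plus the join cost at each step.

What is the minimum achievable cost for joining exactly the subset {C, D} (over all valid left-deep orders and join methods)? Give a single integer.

Selinger DP over subsets of {C,D}:
  {D}: scan cost=60, card=60
  {C}: scan cost=400, card=400
  {CD}: card=12000; try (D,hash)→1520, (C,merge)→4480, (D,merge)→4820, (C,hash)→7320, (D,nl_idx)→14800, (C,nl)→24060 …(+1); best=1520 via (D,hash)

1520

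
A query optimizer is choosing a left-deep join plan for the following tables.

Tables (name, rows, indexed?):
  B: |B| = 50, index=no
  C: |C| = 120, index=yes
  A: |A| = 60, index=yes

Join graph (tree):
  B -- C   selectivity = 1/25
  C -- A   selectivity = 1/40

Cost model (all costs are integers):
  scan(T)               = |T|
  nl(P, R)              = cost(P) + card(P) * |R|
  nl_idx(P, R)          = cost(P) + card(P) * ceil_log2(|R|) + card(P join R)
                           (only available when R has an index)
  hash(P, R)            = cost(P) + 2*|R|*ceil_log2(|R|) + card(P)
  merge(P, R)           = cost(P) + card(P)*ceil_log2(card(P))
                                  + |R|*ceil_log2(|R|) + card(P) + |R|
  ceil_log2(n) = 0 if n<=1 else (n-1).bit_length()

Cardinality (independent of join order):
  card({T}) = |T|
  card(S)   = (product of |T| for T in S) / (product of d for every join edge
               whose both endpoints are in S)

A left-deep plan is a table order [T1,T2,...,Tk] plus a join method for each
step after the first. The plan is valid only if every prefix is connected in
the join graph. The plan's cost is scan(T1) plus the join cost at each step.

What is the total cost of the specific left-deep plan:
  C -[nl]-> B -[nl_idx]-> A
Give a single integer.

step 1: scan C: cost=120, card=120
step 2: join B via nl
    card(P join B) = 120*50/(25) = 240
    cost = 120 + 120*50 = 6120
step 3: join A via nl_idx
    card(P join A) = 240*60/(40) = 360
    cost = 6120 + 240*6 + 360 = 7920

7920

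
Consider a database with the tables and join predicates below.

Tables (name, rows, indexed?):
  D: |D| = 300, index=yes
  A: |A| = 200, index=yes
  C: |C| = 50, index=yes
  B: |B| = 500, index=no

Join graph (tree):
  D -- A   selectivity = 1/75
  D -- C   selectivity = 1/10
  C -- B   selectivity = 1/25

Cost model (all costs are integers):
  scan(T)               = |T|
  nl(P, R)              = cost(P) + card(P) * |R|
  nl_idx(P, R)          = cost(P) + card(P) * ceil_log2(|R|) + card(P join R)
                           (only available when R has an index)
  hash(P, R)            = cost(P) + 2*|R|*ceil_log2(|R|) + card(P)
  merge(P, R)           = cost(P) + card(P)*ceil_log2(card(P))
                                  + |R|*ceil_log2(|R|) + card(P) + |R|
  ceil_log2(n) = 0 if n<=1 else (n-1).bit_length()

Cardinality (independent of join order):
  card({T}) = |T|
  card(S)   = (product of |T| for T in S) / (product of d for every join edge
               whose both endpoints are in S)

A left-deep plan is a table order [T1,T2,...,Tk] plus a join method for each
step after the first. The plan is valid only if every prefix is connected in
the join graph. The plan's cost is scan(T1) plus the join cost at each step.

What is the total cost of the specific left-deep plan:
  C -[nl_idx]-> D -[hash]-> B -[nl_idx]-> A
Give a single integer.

step 1: scan C: cost=50, card=50
step 2: join D via nl_idx
    card(P join D) = 50*300/(10) = 1500
    cost = 50 + 50*9 + 1500 = 2000
step 3: join B via hash
    card(P join B) = 1500*500/(25) = 30000
    cost = 2000 + 2*500*9 + 1500 = 12500
step 4: join A via nl_idx
    card(P join A) = 30000*200/(75) = 80000
    cost = 12500 + 30000*8 + 80000 = 332500

332500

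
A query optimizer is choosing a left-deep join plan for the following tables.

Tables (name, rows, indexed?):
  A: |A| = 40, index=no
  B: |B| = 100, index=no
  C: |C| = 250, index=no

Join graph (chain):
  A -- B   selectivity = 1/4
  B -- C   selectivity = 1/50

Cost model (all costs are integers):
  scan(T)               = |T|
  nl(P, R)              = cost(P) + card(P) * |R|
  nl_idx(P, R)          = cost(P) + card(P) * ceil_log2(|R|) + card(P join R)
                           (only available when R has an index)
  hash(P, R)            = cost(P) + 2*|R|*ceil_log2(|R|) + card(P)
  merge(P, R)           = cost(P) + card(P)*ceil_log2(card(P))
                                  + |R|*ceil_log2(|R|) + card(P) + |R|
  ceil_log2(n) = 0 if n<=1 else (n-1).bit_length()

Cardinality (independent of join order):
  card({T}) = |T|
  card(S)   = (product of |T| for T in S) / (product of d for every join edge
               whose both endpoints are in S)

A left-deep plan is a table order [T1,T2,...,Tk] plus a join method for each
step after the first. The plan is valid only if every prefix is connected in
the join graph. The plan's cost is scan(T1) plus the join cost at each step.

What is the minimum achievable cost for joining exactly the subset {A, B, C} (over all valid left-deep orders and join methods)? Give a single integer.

Selinger DP over subsets of {A,B,C}:
  {A}: scan cost=40, card=40
  {B}: scan cost=100, card=100
  {C}: scan cost=250, card=250
  {AB}: card=1000; try (A,hash)→680, (B,merge)→1120, (A,merge)→1180, (B,hash)→1480, (B,nl)→4040, (A,nl)→4100; best=680 via (A,hash)
  {BC}: card=500; try (B,hash)→1900, (C,merge)→3150, (B,merge)→3300, (C,hash)→4200, (C,nl)→25100, (B,nl)→25250; best=1900 via (B,hash)
  {ABC}: card=5000; try (A,hash)→2880, (C,hash)→5680, (A,merge)→7180, (C,merge)→13930, (A,nl)→21900, (C,nl)→250680; best=2880 via (A,hash)

2880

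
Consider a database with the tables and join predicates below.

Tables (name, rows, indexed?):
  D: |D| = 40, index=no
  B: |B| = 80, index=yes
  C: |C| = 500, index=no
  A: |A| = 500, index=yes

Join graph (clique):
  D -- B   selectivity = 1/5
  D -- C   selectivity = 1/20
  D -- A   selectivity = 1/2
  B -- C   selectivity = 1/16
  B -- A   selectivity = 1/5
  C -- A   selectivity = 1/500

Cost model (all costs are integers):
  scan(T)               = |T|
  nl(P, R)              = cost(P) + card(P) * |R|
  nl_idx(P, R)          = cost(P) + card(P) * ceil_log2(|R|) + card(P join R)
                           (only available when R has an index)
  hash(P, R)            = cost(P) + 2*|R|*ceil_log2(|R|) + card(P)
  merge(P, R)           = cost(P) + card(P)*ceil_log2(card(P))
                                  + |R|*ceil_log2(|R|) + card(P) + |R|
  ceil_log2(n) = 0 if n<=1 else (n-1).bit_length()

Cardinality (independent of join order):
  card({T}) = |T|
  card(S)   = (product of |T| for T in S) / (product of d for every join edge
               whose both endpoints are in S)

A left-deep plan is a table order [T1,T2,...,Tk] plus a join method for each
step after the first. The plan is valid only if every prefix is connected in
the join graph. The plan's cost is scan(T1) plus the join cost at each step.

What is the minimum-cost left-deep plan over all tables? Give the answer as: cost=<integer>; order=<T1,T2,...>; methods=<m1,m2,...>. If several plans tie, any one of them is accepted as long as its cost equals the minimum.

Selinger DP (subsets sized 1..n):
  {D}: scan cost=40, card=40
  {B}: scan cost=80, card=80
  {C}: scan cost=500, card=500
  {A}: scan cost=500, card=500
  {BD}: card=640; try (D,hash)→640, (B,merge)→960, (B,nl_idx)→960, (D,merge)→1000, (B,hash)→1200, (B,nl)→3240 …(+1); best=640 via (D,hash)
  {CD}: card=1000; try (D,hash)→1480, (C,merge)→5320, (D,merge)→5780, (C,hash)→9080, (C,nl)→20040, (D,nl)→20500; best=1480 via (D,hash)
  {AD}: card=10000; try (D,hash)→1480, (A,merge)→5320, (D,merge)→5780, (A,hash)→9080, (A,nl_idx)→10400, (A,nl)→20040 …(+1); best=1480 via (D,hash)
  {BC}: card=2500; try (B,hash)→2120, (C,merge)→5720, (B,merge)→6140, (B,nl_idx)→6500, (C,hash)→9160, (C,nl)→40080 …(+1); best=2120 via (B,hash)
  {AB}: card=8000; try (B,hash)→2120, (A,merge)→5720, (B,merge)→6140, (A,nl_idx)→8800, (A,hash)→9160, (B,nl_idx)→12000 …(+2); best=2120 via (B,hash)
  {AC}: card=500; try (A,nl_idx)→5500, (C,hash)→10000, (A,hash)→10000, (C,merge)→10500, (A,merge)→10500, (C,nl)→250500 …(+1); best=5500 via (A,nl_idx)
  {BCD}: card=1000; try (B,hash)→3600, (D,hash)→5100, (B,nl_idx)→9480, (C,hash)→10280, (C,merge)→12680, (B,merge)→13120 …(+4); best=3600 via (B,hash)
  {ABD}: card=32000; try (A,hash)→10280, (D,hash)→10600, (B,hash)→12600, (A,merge)→12680, (A,nl_idx)→38400, (B,nl_idx)→103480 …(+5); best=10280 via (A,hash)
  {ACD}: card=500; try (D,hash)→6480, (D,merge)→10780, (A,nl_idx)→10980, (A,hash)→11480, (A,merge)→17480, (C,hash)→20480 …(+4); best=6480 via (D,hash)
  {ABC}: card=500; try (B,hash)→7120, (B,nl_idx)→9500, (B,merge)→11140, (A,hash)→13620, (C,hash)→19120, (A,nl_idx)→25120 …(+5); best=7120 via (B,hash)
  {ABCD}: card=100; try (D,hash)→8100, (B,hash)→8100, (B,nl_idx)→10080, (B,merge)→12120, (D,merge)→12400, (A,nl_idx)→12700 …(+8); best=8100 via (D,hash)

cost=8100; order=C,A,B,D; methods=nl_idx,hash,hash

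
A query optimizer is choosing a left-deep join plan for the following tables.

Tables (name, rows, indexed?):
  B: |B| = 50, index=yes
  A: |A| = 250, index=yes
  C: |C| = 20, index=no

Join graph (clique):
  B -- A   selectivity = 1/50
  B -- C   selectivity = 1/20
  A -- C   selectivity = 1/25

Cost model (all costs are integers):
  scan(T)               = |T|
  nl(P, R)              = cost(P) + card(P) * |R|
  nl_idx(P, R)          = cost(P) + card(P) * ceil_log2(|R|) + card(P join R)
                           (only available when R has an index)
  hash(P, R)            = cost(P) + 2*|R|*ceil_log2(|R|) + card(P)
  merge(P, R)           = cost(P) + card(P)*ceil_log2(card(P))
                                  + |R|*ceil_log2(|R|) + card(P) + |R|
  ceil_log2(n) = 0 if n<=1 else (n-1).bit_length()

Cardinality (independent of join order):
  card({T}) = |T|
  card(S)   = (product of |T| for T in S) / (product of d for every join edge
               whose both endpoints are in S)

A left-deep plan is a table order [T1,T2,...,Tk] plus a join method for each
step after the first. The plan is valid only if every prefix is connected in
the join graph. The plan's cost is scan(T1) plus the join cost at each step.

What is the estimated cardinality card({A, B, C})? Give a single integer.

Tables in S: A(250), B(50), C(20)
Edges inside S: B-A(d=50), B-C(d=20), A-C(d=25)
numerator = 250 * 50 * 20 = 250000
denominator = 50 * 20 * 25 = 25000
card(S) = 250000 / 25000 = 10

10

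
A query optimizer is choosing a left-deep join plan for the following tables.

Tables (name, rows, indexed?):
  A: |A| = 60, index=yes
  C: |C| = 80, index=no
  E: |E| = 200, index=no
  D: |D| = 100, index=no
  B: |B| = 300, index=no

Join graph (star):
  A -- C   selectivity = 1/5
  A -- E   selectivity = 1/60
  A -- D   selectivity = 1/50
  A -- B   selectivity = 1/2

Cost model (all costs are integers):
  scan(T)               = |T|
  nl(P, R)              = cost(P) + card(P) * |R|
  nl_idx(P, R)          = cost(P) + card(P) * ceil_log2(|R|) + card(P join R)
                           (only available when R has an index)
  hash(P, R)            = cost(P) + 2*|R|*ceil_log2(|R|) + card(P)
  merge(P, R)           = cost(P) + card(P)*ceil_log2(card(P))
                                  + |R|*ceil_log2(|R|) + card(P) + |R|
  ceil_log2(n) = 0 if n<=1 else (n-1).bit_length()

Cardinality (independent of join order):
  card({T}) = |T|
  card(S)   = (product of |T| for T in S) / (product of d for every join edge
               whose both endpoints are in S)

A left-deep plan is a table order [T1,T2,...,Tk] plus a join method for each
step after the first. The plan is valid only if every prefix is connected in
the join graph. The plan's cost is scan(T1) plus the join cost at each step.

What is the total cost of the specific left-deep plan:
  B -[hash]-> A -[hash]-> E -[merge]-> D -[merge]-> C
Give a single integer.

1514960

step 1: scan B: cost=300, card=300
step 2: join A via hash
    card(P join A) = 300*60/(2) = 9000
    cost = 300 + 2*60*6 + 300 = 1320
step 3: join E via hash
    card(P join E) = 9000*200/(60) = 30000
    cost = 1320 + 2*200*8 + 9000 = 13520
step 4: join D via merge
    card(P join D) = 30000*100/(50) = 60000
    cost = 13520 + 30000*15 + 100*7 + 30000 + 100 = 494320
step 5: join C via merge
    card(P join C) = 60000*80/(5) = 960000
    cost = 494320 + 60000*16 + 80*7 + 60000 + 80 = 1514960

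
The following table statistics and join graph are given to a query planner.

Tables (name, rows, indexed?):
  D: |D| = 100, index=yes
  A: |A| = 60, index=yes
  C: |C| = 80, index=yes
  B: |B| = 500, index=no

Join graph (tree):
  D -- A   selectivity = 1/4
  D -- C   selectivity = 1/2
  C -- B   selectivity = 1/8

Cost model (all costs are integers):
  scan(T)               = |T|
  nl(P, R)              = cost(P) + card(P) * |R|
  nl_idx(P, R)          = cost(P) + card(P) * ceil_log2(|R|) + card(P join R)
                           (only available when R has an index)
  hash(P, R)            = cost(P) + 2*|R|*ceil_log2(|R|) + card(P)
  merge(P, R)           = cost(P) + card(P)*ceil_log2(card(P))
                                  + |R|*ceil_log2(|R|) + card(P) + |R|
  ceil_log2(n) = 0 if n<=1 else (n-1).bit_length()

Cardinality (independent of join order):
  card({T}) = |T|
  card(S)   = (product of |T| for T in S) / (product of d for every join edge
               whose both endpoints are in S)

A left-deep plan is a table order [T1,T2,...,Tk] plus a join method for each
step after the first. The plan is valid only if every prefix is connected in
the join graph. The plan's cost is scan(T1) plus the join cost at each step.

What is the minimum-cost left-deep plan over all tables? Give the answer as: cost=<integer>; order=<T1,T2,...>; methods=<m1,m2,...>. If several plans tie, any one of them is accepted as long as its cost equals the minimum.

Selinger DP (subsets sized 1..n):
  {D}: scan cost=100, card=100
  {A}: scan cost=60, card=60
  {C}: scan cost=80, card=80
  {B}: scan cost=500, card=500
  {AD}: card=1500; try (A,hash)→920, (D,merge)→1280, (A,merge)→1320, (D,hash)→1520, (D,nl_idx)→1980, (A,nl_idx)→2200 …(+2); best=920 via (A,hash)
  {CD}: card=4000; try (C,hash)→1320, (D,merge)→1520, (C,merge)→1540, (D,hash)→1560, (D,nl_idx)→4640, (C,nl_idx)→4800 …(+2); best=1320 via (C,hash)
  {BC}: card=5000; try (C,hash)→2120, (B,merge)→5720, (C,merge)→6140, (C,nl_idx)→9000, (B,hash)→9160, (B,nl)→40080 …(+1); best=2120 via (C,hash)
  {ACD}: card=60000; try (C,hash)→3540, (A,hash)→6040, (C,merge)→19560, (A,merge)→53740, (C,nl_idx)→71420, (A,nl_idx)→85320 …(+2); best=3540 via (C,hash)
  {BCD}: card=250000; try (D,hash)→8520, (B,hash)→14320, (B,merge)→58320, (D,merge)→72920, (D,nl_idx)→287120, (D,nl)→502120 …(+1); best=8520 via (D,hash)
  {ABCD}: card=3750000; try (B,hash)→72540, (A,hash)→259240, (B,merge)→1028540, (A,merge)→4758940, (A,nl_idx)→5258520, (A,nl)→15008520 …(+1); best=72540 via (B,hash)

cost=72540; order=D,A,C,B; methods=hash,hash,hash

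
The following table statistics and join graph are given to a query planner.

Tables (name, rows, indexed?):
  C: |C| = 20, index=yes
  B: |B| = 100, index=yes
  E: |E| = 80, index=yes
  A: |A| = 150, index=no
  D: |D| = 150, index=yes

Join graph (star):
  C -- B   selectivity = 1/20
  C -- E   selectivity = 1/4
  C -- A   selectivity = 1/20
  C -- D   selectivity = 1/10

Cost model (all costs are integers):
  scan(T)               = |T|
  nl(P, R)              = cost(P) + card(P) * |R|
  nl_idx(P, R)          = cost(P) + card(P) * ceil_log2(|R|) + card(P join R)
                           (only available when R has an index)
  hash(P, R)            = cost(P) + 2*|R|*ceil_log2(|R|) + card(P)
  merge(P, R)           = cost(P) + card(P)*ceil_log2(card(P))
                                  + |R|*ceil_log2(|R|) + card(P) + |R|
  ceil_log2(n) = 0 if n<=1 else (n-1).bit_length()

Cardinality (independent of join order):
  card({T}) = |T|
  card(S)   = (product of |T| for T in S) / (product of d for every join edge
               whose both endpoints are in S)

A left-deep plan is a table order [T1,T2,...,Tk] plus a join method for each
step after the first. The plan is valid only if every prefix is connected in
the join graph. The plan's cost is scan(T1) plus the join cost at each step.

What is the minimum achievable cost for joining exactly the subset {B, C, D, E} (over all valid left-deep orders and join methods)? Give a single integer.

Selinger DP over subsets of {B,C,D,E}:
  {C}: scan cost=20, card=20
  {B}: scan cost=100, card=100
  {E}: scan cost=80, card=80
  {D}: scan cost=150, card=150
  {BC}: card=100; try (B,nl_idx)→260, (C,hash)→400, (C,nl_idx)→700, (B,merge)→940, (C,merge)→1020, (B,hash)→1440 …(+2); best=260 via (B,nl_idx)
  {CE}: card=400; try (C,hash)→360, (E,nl_idx)→560, (E,merge)→780, (C,merge)→840, (C,nl_idx)→880, (E,hash)→1160 …(+2); best=360 via (C,hash)
  {CD}: card=300; try (D,nl_idx)→480, (C,hash)→500, (C,nl_idx)→1200, (D,merge)→1490, (C,merge)→1620, (D,hash)→2440 …(+2); best=480 via (D,nl_idx)
  {BCE}: card=2000; try (E,hash)→1480, (E,merge)→1700, (B,hash)→2160, (E,nl_idx)→2960, (B,merge)→5160, (B,nl_idx)→5160 …(+2); best=1480 via (E,hash)
  {BCD}: card=1500; try (B,hash)→2180, (D,merge)→2410, (D,nl_idx)→2560, (D,hash)→2760, (B,nl_idx)→4080, (B,merge)→4280 …(+2); best=2180 via (B,hash)
  {CDE}: card=6000; try (E,hash)→1900, (D,hash)→3160, (E,merge)→4120, (D,merge)→5710, (E,nl_idx)→8580, (D,nl_idx)→9560 …(+2); best=1900 via (E,hash)
  {BCDE}: card=30000; try (E,hash)→4800, (D,hash)→5880, (B,hash)→9300, (E,merge)→20820, (D,merge)→26830, (E,nl_idx)→42680 …(+6); best=4800 via (E,hash)

4800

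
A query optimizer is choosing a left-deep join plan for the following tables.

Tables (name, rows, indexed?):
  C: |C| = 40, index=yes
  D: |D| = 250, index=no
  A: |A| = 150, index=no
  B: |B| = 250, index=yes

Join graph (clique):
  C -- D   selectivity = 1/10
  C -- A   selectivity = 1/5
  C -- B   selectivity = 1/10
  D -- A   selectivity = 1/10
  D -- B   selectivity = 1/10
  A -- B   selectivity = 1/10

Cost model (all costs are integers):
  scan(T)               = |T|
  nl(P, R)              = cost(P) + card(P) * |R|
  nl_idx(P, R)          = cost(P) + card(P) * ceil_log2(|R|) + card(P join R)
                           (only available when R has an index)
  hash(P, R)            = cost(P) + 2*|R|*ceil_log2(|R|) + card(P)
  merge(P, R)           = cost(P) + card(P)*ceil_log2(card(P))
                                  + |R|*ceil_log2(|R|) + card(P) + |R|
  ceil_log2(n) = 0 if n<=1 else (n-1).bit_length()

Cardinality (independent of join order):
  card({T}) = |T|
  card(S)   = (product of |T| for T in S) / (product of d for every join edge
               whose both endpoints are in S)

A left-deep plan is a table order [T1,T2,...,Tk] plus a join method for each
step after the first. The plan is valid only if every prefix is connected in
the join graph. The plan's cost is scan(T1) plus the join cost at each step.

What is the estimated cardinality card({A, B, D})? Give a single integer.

Tables in S: A(150), B(250), D(250)
Edges inside S: D-A(d=10), D-B(d=10), A-B(d=10)
numerator = 150 * 250 * 250 = 9375000
denominator = 10 * 10 * 10 = 1000
card(S) = 9375000 / 1000 = 9375

9375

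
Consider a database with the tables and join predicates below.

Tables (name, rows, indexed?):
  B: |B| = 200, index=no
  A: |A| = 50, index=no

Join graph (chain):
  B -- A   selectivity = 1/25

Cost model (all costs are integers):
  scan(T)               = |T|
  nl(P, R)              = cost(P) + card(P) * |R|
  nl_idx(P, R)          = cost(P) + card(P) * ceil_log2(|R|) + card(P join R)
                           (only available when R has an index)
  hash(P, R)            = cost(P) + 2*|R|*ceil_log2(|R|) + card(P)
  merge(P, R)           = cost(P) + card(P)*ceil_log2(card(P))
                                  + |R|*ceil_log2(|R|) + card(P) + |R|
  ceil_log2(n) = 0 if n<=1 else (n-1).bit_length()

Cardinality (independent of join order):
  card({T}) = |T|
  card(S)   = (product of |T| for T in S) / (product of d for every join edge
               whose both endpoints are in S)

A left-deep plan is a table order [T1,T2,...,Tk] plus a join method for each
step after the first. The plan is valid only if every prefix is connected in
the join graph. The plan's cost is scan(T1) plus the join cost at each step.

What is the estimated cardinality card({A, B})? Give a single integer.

400

Tables in S: A(50), B(200)
Edges inside S: B-A(d=25)
numerator = 50 * 200 = 10000
denominator = 25 = 25
card(S) = 10000 / 25 = 400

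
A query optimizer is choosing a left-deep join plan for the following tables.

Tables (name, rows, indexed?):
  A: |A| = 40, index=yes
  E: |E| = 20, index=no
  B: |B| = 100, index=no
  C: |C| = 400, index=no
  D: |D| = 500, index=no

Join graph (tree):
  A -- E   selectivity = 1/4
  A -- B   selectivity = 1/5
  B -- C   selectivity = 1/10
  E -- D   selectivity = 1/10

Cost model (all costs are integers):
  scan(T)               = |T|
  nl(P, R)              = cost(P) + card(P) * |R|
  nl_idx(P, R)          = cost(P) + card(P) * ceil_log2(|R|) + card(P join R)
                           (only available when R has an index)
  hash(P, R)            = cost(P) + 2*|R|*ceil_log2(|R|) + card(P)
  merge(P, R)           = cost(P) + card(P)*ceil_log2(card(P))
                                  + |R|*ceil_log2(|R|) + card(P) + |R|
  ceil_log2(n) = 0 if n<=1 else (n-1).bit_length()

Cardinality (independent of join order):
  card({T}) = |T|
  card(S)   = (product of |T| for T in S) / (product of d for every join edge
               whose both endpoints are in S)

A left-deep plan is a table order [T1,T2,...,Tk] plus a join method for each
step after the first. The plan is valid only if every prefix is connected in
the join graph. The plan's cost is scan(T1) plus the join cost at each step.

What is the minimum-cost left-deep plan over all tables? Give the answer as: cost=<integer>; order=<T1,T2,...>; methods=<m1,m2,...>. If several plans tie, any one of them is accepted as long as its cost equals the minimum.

Selinger DP (subsets sized 1..n):
  {A}: scan cost=40, card=40
  {E}: scan cost=20, card=20
  {B}: scan cost=100, card=100
  {C}: scan cost=400, card=400
  {D}: scan cost=500, card=500
  {AE}: card=200; try (E,hash)→280, (A,nl_idx)→340, (A,merge)→420, (E,merge)→440, (A,hash)→520, (A,nl)→820 …(+1); best=280 via (E,hash)
  {AB}: card=800; try (A,hash)→680, (B,merge)→1120, (A,merge)→1180, (B,hash)→1480, (A,nl_idx)→1500, (B,nl)→4040 …(+1); best=680 via (A,hash)
  {DE}: card=1000; try (E,hash)→1200, (D,merge)→5140, (E,merge)→5620, (D,hash)→9040, (D,nl)→10020, (E,nl)→10500; best=1200 via (E,hash)
  {BC}: card=4000; try (B,hash)→2200, (C,merge)→4900, (B,merge)→5200, (C,hash)→7400, (C,nl)→40100, (B,nl)→40400; best=2200 via (B,hash)
  {ABE}: card=4000; try (E,hash)→1680, (B,hash)→1880, (B,merge)→2880, (E,merge)→9600, (E,nl)→16680, (B,nl)→20280; best=1680 via (E,hash)
  {ADE}: card=10000; try (A,hash)→2680, (D,merge)→7080, (D,hash)→9480, (A,merge)→12480, (A,nl_idx)→17200, (A,nl)→41200 …(+1); best=2680 via (A,hash)
  {ABC}: card=32000; try (A,hash)→6680, (C,hash)→8680, (C,merge)→13480, (A,merge)→54480, (A,nl_idx)→58200, (A,nl)→162200 …(+1); best=6680 via (A,hash)
  {ABCE}: card=160000; try (C,hash)→12880, (E,hash)→38880, (C,merge)→57680, (E,merge)→518800, (E,nl)→646680, (C,nl)→1601680; best=12880 via (C,hash)
  {ABDE}: card=200000; try (B,hash)→14080, (D,hash)→14680, (D,merge)→58680, (B,merge)→153480, (B,nl)→1002680, (D,nl)→2001680; best=14080 via (B,hash)
  {ABCDE}: card=8000000; try (D,hash)→181880, (C,hash)→221280, (D,merge)→3057880, (C,merge)→3818080, (D,nl)→80012880, (C,nl)→80014080; best=181880 via (D,hash)

cost=181880; order=B,A,E,C,D; methods=hash,hash,hash,hash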